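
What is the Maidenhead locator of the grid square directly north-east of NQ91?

Longitude square 9; +1 → 10, wraps to 0, carry into field.
Longitude field N = 13; +1 → 14 = O.
Latitude square 1; +1 → 2.

OQ02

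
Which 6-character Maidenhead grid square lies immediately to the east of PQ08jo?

PQ08ko

Longitude subsquare j = 9; +1 → 10 = k.
The latitude characters are unchanged.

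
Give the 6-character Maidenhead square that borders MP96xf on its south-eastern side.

Longitude subsquare x = 23; +1 → 24, wraps to 0 = a, carry into square.
Longitude square 9; +1 → 10, wraps to 0, carry into field.
Longitude field M = 12; +1 → 13 = N.
Latitude subsquare f = 5; −1 → 4 = e.

NP06ae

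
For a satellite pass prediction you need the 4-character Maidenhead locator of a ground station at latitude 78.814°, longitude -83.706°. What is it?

EQ88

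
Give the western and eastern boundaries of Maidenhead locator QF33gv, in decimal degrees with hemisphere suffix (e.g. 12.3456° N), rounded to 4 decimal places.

146.5000° E, 146.5833° E

Field Q=16, F=5: +16·20° lon, +5·10° lat → SW at lon 140°, lat -40°.
Square 3, 3: +3·2° lon, +3·1° lat → SW at lon 146°, lat -37°.
Subsquare g=6, v=21: +6·0.0833333° lon, +21·0.0416667° lat → SW at lon 146.5°, lat -36.125°.
Cell spans 0.0833333° lon × 0.0416667° lat.
west 146.5000° E, east 146.5833° E.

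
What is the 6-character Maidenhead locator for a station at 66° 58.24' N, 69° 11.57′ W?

FP56jx

Offset from 180°W / 90°S: lon 110.8072°, lat 156.9707°.
Field (20°×10°, letters A–R): lon ⌊110.8072/20⌋ = 5 → F; lat ⌊156.9707/10⌋ = 15 → P.
Square (2°×1°, digits 0–9): lon ⌊10.8072/2⌋ = 5; lat ⌊6.9707/1⌋ = 6.
Subsquare (5′×2.5′, letters a–x): lon ⌊0.8072/0.0833333⌋ = 9 → j; lat ⌊0.9707/0.0416667⌋ = 23 → x.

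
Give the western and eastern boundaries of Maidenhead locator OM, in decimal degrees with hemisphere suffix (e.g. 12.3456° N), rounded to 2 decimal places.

100.00° E, 120.00° E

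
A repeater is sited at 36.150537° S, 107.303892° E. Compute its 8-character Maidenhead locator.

OF33pu63

Add 180° to longitude and 90° to latitude: 287.30389, 53.84946.
Field: lon ⌊287.30389/20⌋ = 14 → O; lat ⌊53.84946/10⌋ = 5 → F.
Square: lon ⌊7.30389/2⌋ = 3; lat ⌊3.84946/1⌋ = 3.
Subsquare: lon ⌊1.30389/0.0833333⌋ = 15 → p; lat ⌊0.84946/0.0416667⌋ = 20 → u.
Extended square: lon ⌊0.05389/0.00833333⌋ = 6; lat ⌊0.01613/0.00416667⌋ = 3.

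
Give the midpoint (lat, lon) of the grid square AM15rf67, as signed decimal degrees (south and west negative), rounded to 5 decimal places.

35.23958, -176.52917

Field A=0, M=12: +0·20° lon, +12·10° lat → SW at lon -180°, lat 30°.
Square 1, 5: +1·2° lon, +5·1° lat → SW at lon -178°, lat 35°.
Subsquare r=17, f=5: +17·0.0833333° lon, +5·0.0416667° lat → SW at lon -176.583°, lat 35.2083°.
Extended square 6, 7: +6·0.00833333° lon, +7·0.00416667° lat → SW at lon -176.533°, lat 35.2375°.
Cell spans 0.00833333° lon × 0.00416667° lat. Centre is SW corner plus half of each.
latitude 35.23958, longitude -176.52917.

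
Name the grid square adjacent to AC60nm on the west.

Longitude subsquare n = 13; −1 → 12 = m.
The latitude characters are unchanged.

AC60mm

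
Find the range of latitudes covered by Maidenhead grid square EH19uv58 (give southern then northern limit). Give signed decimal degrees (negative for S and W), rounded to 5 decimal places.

-10.09167, -10.08750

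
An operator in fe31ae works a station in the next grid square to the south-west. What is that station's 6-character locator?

Longitude subsquare a = 0; −1 → -1, wraps to 23 = x, carry into square.
Longitude square 3; −1 → 2.
Latitude subsquare e = 4; −1 → 3 = d.

FE21xd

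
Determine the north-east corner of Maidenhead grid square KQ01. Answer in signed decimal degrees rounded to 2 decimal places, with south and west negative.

72.00, 22.00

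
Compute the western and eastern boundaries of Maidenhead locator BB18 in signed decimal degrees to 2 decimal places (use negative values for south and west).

Field B=1, B=1: +1·20° lon, +1·10° lat → SW at lon -160°, lat -80°.
Square 1, 8: +1·2° lon, +8·1° lat → SW at lon -158°, lat -72°.
Cell spans 2° lon × 1° lat.
west -158.00, east -156.00.

-158.00, -156.00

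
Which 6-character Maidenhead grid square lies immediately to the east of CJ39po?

CJ39qo

Longitude subsquare p = 15; +1 → 16 = q.
The latitude characters are unchanged.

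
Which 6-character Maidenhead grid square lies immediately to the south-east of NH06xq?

NH16ap

Longitude subsquare x = 23; +1 → 24, wraps to 0 = a, carry into square.
Longitude square 0; +1 → 1.
Latitude subsquare q = 16; −1 → 15 = p.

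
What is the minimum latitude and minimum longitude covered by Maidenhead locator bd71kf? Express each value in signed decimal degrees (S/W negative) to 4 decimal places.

-58.7917, -145.1667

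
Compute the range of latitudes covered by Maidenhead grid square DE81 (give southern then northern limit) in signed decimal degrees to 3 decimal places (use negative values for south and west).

-49.000, -48.000

Field D=3, E=4: +3·20° lon, +4·10° lat → SW at lon -120°, lat -50°.
Square 8, 1: +8·2° lon, +1·1° lat → SW at lon -104°, lat -49°.
Cell spans 2° lon × 1° lat.
south -49.000, north -48.000.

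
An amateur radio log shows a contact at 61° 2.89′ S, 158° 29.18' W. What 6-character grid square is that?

Add 180° to longitude and 90° to latitude: 21.5137, 28.9518.
Field: 21.5137/20 → 1 → B, 28.9518/10 → 2 → C; chars BC.
Square: 1.5137/2 → 0, 8.9518/1 → 8; chars 08.
Subsquare: 1.5137/0.0833333 → 18 → s, 0.9518/0.0416667 → 22 → w; chars sw.

BC08sw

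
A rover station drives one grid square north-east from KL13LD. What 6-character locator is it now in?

KL13me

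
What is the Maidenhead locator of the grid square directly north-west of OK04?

Longitude square 0; −1 → -1, wraps to 9, carry into field.
Longitude field O = 14; −1 → 13 = N.
Latitude square 4; +1 → 5.

NK95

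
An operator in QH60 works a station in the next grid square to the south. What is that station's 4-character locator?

Latitude square 0; −1 → -1, wraps to 9, carry into field.
Latitude field H = 7; −1 → 6 = G.
The longitude characters are unchanged.

QG69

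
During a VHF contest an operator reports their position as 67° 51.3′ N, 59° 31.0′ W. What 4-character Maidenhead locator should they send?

GP07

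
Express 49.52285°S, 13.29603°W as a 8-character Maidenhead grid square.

IE30il44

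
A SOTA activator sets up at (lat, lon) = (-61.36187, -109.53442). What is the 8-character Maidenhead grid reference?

DC58fp53

Offset from 180°W / 90°S: lon 70.46558°, lat 28.63813°.
Field: lon ⌊70.46558/20⌋ = 3 → D; lat ⌊28.63813/10⌋ = 2 → C.
Square: lon ⌊10.46558/2⌋ = 5; lat ⌊8.63813/1⌋ = 8.
Subsquare: lon ⌊0.46558/0.0833333⌋ = 5 → f; lat ⌊0.63813/0.0416667⌋ = 15 → p.
Extended square: lon ⌊0.04891/0.00833333⌋ = 5; lat ⌊0.01313/0.00416667⌋ = 3.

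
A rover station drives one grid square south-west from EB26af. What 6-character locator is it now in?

EB16xe

Longitude subsquare a = 0; −1 → -1, wraps to 23 = x, carry into square.
Longitude square 2; −1 → 1.
Latitude subsquare f = 5; −1 → 4 = e.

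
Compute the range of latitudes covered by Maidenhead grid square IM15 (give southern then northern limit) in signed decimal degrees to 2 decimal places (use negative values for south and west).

Field I=8, M=12: +8·20° lon, +12·10° lat → SW at lon -20°, lat 30°.
Square 1, 5: +1·2° lon, +5·1° lat → SW at lon -18°, lat 35°.
Cell spans 2° lon × 1° lat.
south 35.00, north 36.00.

35.00, 36.00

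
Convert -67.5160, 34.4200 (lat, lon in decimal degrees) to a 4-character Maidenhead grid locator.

KC72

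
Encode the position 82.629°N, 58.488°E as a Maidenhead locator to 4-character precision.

LR92

Shift to the Maidenhead origin (180°W, 90°S): lon 238.49, lat 172.63.
Field (20°×10°, letters A–R): 238.49/20 → 11 → L, 172.63/10 → 17 → R; chars LR.
Square (2°×1°, digits 0–9): 18.49/2 → 9, 2.63/1 → 2; chars 92.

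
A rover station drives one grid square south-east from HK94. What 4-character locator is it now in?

Longitude square 9; +1 → 10, wraps to 0, carry into field.
Longitude field H = 7; +1 → 8 = I.
Latitude square 4; −1 → 3.

IK03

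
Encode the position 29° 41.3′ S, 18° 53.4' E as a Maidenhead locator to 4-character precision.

JG90

Shift to the Maidenhead origin (180°W, 90°S): lon 198.89, lat 60.31.
Field: 198.89/20 → 9 → J, 60.31/10 → 6 → G; chars JG.
Square: 18.89/2 → 9, 0.31/1 → 0; chars 90.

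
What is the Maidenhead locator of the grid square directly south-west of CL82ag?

CL72xf

Longitude subsquare a = 0; −1 → -1, wraps to 23 = x, carry into square.
Longitude square 8; −1 → 7.
Latitude subsquare g = 6; −1 → 5 = f.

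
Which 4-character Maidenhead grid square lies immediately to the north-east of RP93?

AP04

Longitude square 9; +1 → 10, wraps to 0, carry into field.
Longitude field R = 17; +1 → 18, wraps to 0 = A, wrapping around the antimeridian.
Latitude square 3; +1 → 4.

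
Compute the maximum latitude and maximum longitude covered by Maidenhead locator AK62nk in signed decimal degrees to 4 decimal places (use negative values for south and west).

12.4583, -166.8333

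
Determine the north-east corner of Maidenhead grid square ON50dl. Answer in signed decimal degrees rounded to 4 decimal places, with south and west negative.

40.5000, 110.3333

Field O=14, N=13: +14·20° lon, +13·10° lat → SW at lon 100°, lat 40°.
Square 5, 0: +5·2° lon, +0·1° lat → SW at lon 110°, lat 40°.
Subsquare d=3, l=11: +3·0.0833333° lon, +11·0.0416667° lat → SW at lon 110.25°, lat 40.4583°.
Cell spans 0.0833333° lon × 0.0416667° lat. NE corner is SW corner plus one full cell.
latitude 40.5000, longitude 110.3333.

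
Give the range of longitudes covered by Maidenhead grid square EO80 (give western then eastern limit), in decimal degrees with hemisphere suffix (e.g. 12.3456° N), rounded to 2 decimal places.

84.00° W, 82.00° W

Field E=4, O=14: +4·20° lon, +14·10° lat → SW at lon -100°, lat 50°.
Square 8, 0: +8·2° lon, +0·1° lat → SW at lon -84°, lat 50°.
Cell spans 2° lon × 1° lat.
west 84.00° W, east 82.00° W.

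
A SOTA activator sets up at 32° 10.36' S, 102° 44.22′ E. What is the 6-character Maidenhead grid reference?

OF17it

Shift to the Maidenhead origin (180°W, 90°S): lon 282.7370, lat 57.8273.
Field: 282.7370/20 → 14 → O, 57.8273/10 → 5 → F; chars OF.
Square: 2.7370/2 → 1, 7.8273/1 → 7; chars 17.
Subsquare: 0.7370/0.0833333 → 8 → i, 0.8273/0.0416667 → 19 → t; chars it.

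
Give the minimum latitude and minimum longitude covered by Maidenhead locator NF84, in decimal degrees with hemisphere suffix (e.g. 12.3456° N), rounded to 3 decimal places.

Field N=13, F=5: +13·20° lon, +5·10° lat → SW at lon 80°, lat -40°.
Square 8, 4: +8·2° lon, +4·1° lat → SW at lon 96°, lat -36°.
latitude 36.000° S, longitude 96.000° E.

36.000° S, 96.000° E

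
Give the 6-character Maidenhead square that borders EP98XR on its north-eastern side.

Longitude subsquare x = 23; +1 → 24, wraps to 0 = a, carry into square.
Longitude square 9; +1 → 10, wraps to 0, carry into field.
Longitude field E = 4; +1 → 5 = F.
Latitude subsquare r = 17; +1 → 18 = s.

FP08as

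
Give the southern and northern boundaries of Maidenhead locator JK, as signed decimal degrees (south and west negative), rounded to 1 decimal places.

10.0, 20.0

Field J=9, K=10: +9·20° lon, +10·10° lat → SW at lon 0°, lat 10°.
Cell spans 20° lon × 10° lat.
south 10.0, north 20.0.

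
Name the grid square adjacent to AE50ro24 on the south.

AE50ro23

Latitude extended square 4; −1 → 3.
The longitude characters are unchanged.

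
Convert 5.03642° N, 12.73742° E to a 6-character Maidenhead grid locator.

Add 180° to longitude and 90° to latitude: 192.7374, 95.0364.
Field: 192.7374/20 → 9 → J, 95.0364/10 → 9 → J; chars JJ.
Square: 12.7374/2 → 6, 5.0364/1 → 5; chars 65.
Subsquare: 0.7374/0.0833333 → 8 → i, 0.0364/0.0416667 → 0 → a; chars ia.

JJ65ia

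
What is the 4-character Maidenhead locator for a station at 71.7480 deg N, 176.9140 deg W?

AQ11

Shift to the Maidenhead origin (180°W, 90°S): lon 3.09, lat 161.75.
Field: lon ⌊3.09/20⌋ = 0 → A; lat ⌊161.75/10⌋ = 16 → Q.
Square: lon ⌊3.09/2⌋ = 1; lat ⌊1.75/1⌋ = 1.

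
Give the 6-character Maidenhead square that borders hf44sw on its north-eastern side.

HF44tx

Longitude subsquare s = 18; +1 → 19 = t.
Latitude subsquare w = 22; +1 → 23 = x.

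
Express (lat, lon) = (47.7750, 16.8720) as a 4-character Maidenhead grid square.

JN87

Add 180° to longitude and 90° to latitude: 196.87, 137.78.
Field: 196.87/20 → 9 → J, 137.78/10 → 13 → N; chars JN.
Square: 16.87/2 → 8, 7.78/1 → 7; chars 87.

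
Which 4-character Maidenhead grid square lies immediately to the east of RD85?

RD95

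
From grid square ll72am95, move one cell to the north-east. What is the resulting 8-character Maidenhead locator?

LL72bm06

Longitude extended square 9; +1 → 10, wraps to 0, carry into subsquare.
Longitude subsquare a = 0; +1 → 1 = b.
Latitude extended square 5; +1 → 6.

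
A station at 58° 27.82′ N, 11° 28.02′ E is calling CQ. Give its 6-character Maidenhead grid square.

Shift to the Maidenhead origin (180°W, 90°S): lon 191.4670, lat 148.4637.
Field: lon ⌊191.4670/20⌋ = 9 → J; lat ⌊148.4637/10⌋ = 14 → O.
Square: lon ⌊11.4670/2⌋ = 5; lat ⌊8.4637/1⌋ = 8.
Subsquare: lon ⌊1.4670/0.0833333⌋ = 17 → r; lat ⌊0.4637/0.0416667⌋ = 11 → l.

JO58rl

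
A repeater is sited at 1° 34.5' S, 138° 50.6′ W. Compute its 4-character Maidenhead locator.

Offset from 180°W / 90°S: lon 41.16°, lat 88.42°.
Field: 41.16/20 → 2 → C, 88.42/10 → 8 → I; chars CI.
Square: 1.16/2 → 0, 8.42/1 → 8; chars 08.

CI08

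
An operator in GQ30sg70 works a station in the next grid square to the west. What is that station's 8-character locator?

GQ30sg60

Longitude extended square 7; −1 → 6.
The latitude characters are unchanged.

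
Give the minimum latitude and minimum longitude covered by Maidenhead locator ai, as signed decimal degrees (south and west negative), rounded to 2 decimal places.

Field A=0, I=8: +0·20° lon, +8·10° lat → SW at lon -180°, lat -10°.
latitude -10.00, longitude -180.00.

-10.00, -180.00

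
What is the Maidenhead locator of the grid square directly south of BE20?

Latitude square 0; −1 → -1, wraps to 9, carry into field.
Latitude field E = 4; −1 → 3 = D.
The longitude characters are unchanged.

BD29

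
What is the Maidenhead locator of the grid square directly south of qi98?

QI97

Latitude square 8; −1 → 7.
The longitude characters are unchanged.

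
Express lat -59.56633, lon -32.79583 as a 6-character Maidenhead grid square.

HD30ok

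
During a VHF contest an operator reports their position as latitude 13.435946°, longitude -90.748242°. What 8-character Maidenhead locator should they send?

Add 180° to longitude and 90° to latitude: 89.25176, 103.43595.
Field: 89.25176/20 → 4 → E, 103.43595/10 → 10 → K; chars EK.
Square: 9.25176/2 → 4, 3.43595/1 → 3; chars 43.
Subsquare: 1.25176/0.0833333 → 15 → p, 0.43595/0.0416667 → 10 → k; chars pk.
Extended square: 0.00176/0.00833333 → 0, 0.01928/0.00416667 → 4; chars 04.

EK43pk04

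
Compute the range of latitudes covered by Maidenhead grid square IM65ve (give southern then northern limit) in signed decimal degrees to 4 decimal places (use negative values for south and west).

Field I=8, M=12: +8·20° lon, +12·10° lat → SW at lon -20°, lat 30°.
Square 6, 5: +6·2° lon, +5·1° lat → SW at lon -8°, lat 35°.
Subsquare v=21, e=4: +21·0.0833333° lon, +4·0.0416667° lat → SW at lon -6.25°, lat 35.1667°.
Cell spans 0.0833333° lon × 0.0416667° lat.
south 35.1667, north 35.2083.

35.1667, 35.2083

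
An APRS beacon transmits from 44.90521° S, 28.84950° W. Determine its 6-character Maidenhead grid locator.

HE55nc

Add 180° to longitude and 90° to latitude: 151.1505, 45.0948.
Field: 151.1505/20 → 7 → H, 45.0948/10 → 4 → E; chars HE.
Square: 11.1505/2 → 5, 5.0948/1 → 5; chars 55.
Subsquare: 1.1505/0.0833333 → 13 → n, 0.0948/0.0416667 → 2 → c; chars nc.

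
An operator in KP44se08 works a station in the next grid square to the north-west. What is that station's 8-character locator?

Longitude extended square 0; −1 → -1, wraps to 9, carry into subsquare.
Longitude subsquare s = 18; −1 → 17 = r.
Latitude extended square 8; +1 → 9.

KP44re99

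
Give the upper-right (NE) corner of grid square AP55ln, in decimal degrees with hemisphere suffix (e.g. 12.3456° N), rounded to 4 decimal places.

Field A=0, P=15: +0·20° lon, +15·10° lat → SW at lon -180°, lat 60°.
Square 5, 5: +5·2° lon, +5·1° lat → SW at lon -170°, lat 65°.
Subsquare l=11, n=13: +11·0.0833333° lon, +13·0.0416667° lat → SW at lon -169.083°, lat 65.5417°.
Cell spans 0.0833333° lon × 0.0416667° lat. NE corner is SW corner plus one full cell.
latitude 65.5833° N, longitude 169.0000° W.

65.5833° N, 169.0000° W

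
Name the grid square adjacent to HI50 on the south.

Latitude square 0; −1 → -1, wraps to 9, carry into field.
Latitude field I = 8; −1 → 7 = H.
The longitude characters are unchanged.

HH59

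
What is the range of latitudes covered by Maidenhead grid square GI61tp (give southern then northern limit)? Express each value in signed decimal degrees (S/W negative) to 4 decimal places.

-8.3750, -8.3333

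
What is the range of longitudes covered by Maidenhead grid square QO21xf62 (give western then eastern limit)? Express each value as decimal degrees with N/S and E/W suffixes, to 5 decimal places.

145.96667° E, 145.97500° E

Field Q=16, O=14: +16·20° lon, +14·10° lat → SW at lon 140°, lat 50°.
Square 2, 1: +2·2° lon, +1·1° lat → SW at lon 144°, lat 51°.
Subsquare x=23, f=5: +23·0.0833333° lon, +5·0.0416667° lat → SW at lon 145.917°, lat 51.2083°.
Extended square 6, 2: +6·0.00833333° lon, +2·0.00416667° lat → SW at lon 145.967°, lat 51.2167°.
Cell spans 0.00833333° lon × 0.00416667° lat.
west 145.96667° E, east 145.97500° E.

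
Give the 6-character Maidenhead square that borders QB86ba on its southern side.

QB85bx

Latitude subsquare a = 0; −1 → -1, wraps to 23 = x, carry into square.
Latitude square 6; −1 → 5.
The longitude characters are unchanged.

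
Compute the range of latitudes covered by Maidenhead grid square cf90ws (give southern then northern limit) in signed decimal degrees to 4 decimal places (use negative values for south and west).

-39.2500, -39.2083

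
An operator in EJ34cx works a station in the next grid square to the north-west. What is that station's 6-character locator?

EJ35ba

Longitude subsquare c = 2; −1 → 1 = b.
Latitude subsquare x = 23; +1 → 24, wraps to 0 = a, carry into square.
Latitude square 4; +1 → 5.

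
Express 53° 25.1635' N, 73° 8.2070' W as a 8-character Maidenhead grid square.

FO33kk30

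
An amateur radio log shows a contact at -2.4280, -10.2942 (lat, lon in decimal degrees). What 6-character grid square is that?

II47un

Offset from 180°W / 90°S: lon 169.7058°, lat 87.5720°.
Field (20°×10°, letters A–R): 169.7058/20 → 8 → I, 87.5720/10 → 8 → I; chars II.
Square (2°×1°, digits 0–9): 9.7058/2 → 4, 7.5720/1 → 7; chars 47.
Subsquare (5′×2.5′, letters a–x): 1.7058/0.0833333 → 20 → u, 0.5720/0.0416667 → 13 → n; chars un.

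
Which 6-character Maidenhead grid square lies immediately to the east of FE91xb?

GE01ab

Longitude subsquare x = 23; +1 → 24, wraps to 0 = a, carry into square.
Longitude square 9; +1 → 10, wraps to 0, carry into field.
Longitude field F = 5; +1 → 6 = G.
The latitude characters are unchanged.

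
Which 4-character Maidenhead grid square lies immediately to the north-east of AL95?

Longitude square 9; +1 → 10, wraps to 0, carry into field.
Longitude field A = 0; +1 → 1 = B.
Latitude square 5; +1 → 6.

BL06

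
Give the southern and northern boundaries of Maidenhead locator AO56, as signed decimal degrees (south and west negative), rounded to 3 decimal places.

Field A=0, O=14: +0·20° lon, +14·10° lat → SW at lon -180°, lat 50°.
Square 5, 6: +5·2° lon, +6·1° lat → SW at lon -170°, lat 56°.
Cell spans 2° lon × 1° lat.
south 56.000, north 57.000.

56.000, 57.000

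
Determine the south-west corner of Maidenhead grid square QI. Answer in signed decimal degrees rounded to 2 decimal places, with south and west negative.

Field Q=16, I=8: +16·20° lon, +8·10° lat → SW at lon 140°, lat -10°.
latitude -10.00, longitude 140.00.

-10.00, 140.00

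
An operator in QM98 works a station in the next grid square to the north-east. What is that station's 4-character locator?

RM09

Longitude square 9; +1 → 10, wraps to 0, carry into field.
Longitude field Q = 16; +1 → 17 = R.
Latitude square 8; +1 → 9.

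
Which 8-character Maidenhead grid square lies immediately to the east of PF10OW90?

Longitude extended square 9; +1 → 10, wraps to 0, carry into subsquare.
Longitude subsquare o = 14; +1 → 15 = p.
The latitude characters are unchanged.

PF10pw00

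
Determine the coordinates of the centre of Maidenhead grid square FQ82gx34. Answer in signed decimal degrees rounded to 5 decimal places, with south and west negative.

Field F=5, Q=16: +5·20° lon, +16·10° lat → SW at lon -80°, lat 70°.
Square 8, 2: +8·2° lon, +2·1° lat → SW at lon -64°, lat 72°.
Subsquare g=6, x=23: +6·0.0833333° lon, +23·0.0416667° lat → SW at lon -63.5°, lat 72.9583°.
Extended square 3, 4: +3·0.00833333° lon, +4·0.00416667° lat → SW at lon -63.475°, lat 72.975°.
Cell spans 0.00833333° lon × 0.00416667° lat. Centre is SW corner plus half of each.
latitude 72.97708, longitude -63.47083.

72.97708, -63.47083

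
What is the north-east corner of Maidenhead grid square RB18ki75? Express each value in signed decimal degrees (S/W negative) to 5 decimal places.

Field R=17, B=1: +17·20° lon, +1·10° lat → SW at lon 160°, lat -80°.
Square 1, 8: +1·2° lon, +8·1° lat → SW at lon 162°, lat -72°.
Subsquare k=10, i=8: +10·0.0833333° lon, +8·0.0416667° lat → SW at lon 162.833°, lat -71.6667°.
Extended square 7, 5: +7·0.00833333° lon, +5·0.00416667° lat → SW at lon 162.892°, lat -71.6458°.
Cell spans 0.00833333° lon × 0.00416667° lat. NE corner is SW corner plus one full cell.
latitude -71.64167, longitude 162.90000.

-71.64167, 162.90000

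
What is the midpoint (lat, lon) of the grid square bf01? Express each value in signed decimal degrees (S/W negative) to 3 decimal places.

-38.500, -159.000

Field B=1, F=5: +1·20° lon, +5·10° lat → SW at lon -160°, lat -40°.
Square 0, 1: +0·2° lon, +1·1° lat → SW at lon -160°, lat -39°.
Cell spans 2° lon × 1° lat. Centre is SW corner plus half of each.
latitude -38.500, longitude -159.000.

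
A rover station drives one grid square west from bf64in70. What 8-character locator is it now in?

BF64in60

Longitude extended square 7; −1 → 6.
The latitude characters are unchanged.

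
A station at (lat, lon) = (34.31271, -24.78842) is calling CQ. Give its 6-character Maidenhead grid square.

Shift to the Maidenhead origin (180°W, 90°S): lon 155.2116, lat 124.3127.
Field (20°×10°, letters A–R): lon ⌊155.2116/20⌋ = 7 → H; lat ⌊124.3127/10⌋ = 12 → M.
Square (2°×1°, digits 0–9): lon ⌊15.2116/2⌋ = 7; lat ⌊4.3127/1⌋ = 4.
Subsquare (5′×2.5′, letters a–x): lon ⌊1.2116/0.0833333⌋ = 14 → o; lat ⌊0.3127/0.0416667⌋ = 7 → h.

HM74oh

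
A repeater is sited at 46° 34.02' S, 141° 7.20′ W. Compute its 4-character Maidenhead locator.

Add 180° to longitude and 90° to latitude: 38.88, 43.43.
Field: lon ⌊38.88/20⌋ = 1 → B; lat ⌊43.43/10⌋ = 4 → E.
Square: lon ⌊18.88/2⌋ = 9; lat ⌊3.43/1⌋ = 3.

BE93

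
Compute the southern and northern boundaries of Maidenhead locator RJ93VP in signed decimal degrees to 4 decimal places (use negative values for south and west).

Field R=17, J=9: +17·20° lon, +9·10° lat → SW at lon 160°, lat 0°.
Square 9, 3: +9·2° lon, +3·1° lat → SW at lon 178°, lat 3°.
Subsquare v=21, p=15: +21·0.0833333° lon, +15·0.0416667° lat → SW at lon 179.75°, lat 3.625°.
Cell spans 0.0833333° lon × 0.0416667° lat.
south 3.6250, north 3.6667.

3.6250, 3.6667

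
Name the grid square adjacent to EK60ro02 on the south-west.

Longitude extended square 0; −1 → -1, wraps to 9, carry into subsquare.
Longitude subsquare r = 17; −1 → 16 = q.
Latitude extended square 2; −1 → 1.

EK60qo91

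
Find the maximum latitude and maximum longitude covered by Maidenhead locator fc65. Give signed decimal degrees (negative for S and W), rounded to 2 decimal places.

-64.00, -66.00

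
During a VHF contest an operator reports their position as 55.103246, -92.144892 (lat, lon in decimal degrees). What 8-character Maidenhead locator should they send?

Add 180° to longitude and 90° to latitude: 87.85511, 145.10325.
Field (20°×10°, letters A–R): lon ⌊87.85511/20⌋ = 4 → E; lat ⌊145.10325/10⌋ = 14 → O.
Square (2°×1°, digits 0–9): lon ⌊7.85511/2⌋ = 3; lat ⌊5.10325/1⌋ = 5.
Subsquare (5′×2.5′, letters a–x): lon ⌊1.85511/0.0833333⌋ = 22 → w; lat ⌊0.10325/0.0416667⌋ = 2 → c.
Extended square (30″×15″, digits 0–9): lon ⌊0.02177/0.00833333⌋ = 2; lat ⌊0.01991/0.00416667⌋ = 4.

EO35wc24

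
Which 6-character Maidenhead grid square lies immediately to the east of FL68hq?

Longitude subsquare h = 7; +1 → 8 = i.
The latitude characters are unchanged.

FL68iq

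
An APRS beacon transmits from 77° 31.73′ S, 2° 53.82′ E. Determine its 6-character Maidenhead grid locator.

Offset from 180°W / 90°S: lon 182.8970°, lat 12.4712°.
Field: lon ⌊182.8970/20⌋ = 9 → J; lat ⌊12.4712/10⌋ = 1 → B.
Square: lon ⌊2.8970/2⌋ = 1; lat ⌊2.4712/1⌋ = 2.
Subsquare: lon ⌊0.8970/0.0833333⌋ = 10 → k; lat ⌊0.4712/0.0416667⌋ = 11 → l.

JB12kl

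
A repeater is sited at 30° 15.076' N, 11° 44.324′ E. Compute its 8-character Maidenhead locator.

Offset from 180°W / 90°S: lon 191.73873°, lat 120.25127°.
Field: lon ⌊191.73873/20⌋ = 9 → J; lat ⌊120.25127/10⌋ = 12 → M.
Square: lon ⌊11.73873/2⌋ = 5; lat ⌊0.25127/1⌋ = 0.
Subsquare: lon ⌊1.73873/0.0833333⌋ = 20 → u; lat ⌊0.25127/0.0416667⌋ = 6 → g.
Extended square: lon ⌊0.07207/0.00833333⌋ = 8; lat ⌊0.00127/0.00416667⌋ = 0.

JM50ug80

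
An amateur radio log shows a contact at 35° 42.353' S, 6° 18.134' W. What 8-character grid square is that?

IF64uh30

Shift to the Maidenhead origin (180°W, 90°S): lon 173.69777, lat 54.29412.
Field: lon ⌊173.69777/20⌋ = 8 → I; lat ⌊54.29412/10⌋ = 5 → F.
Square: lon ⌊13.69777/2⌋ = 6; lat ⌊4.29412/1⌋ = 4.
Subsquare: lon ⌊1.69777/0.0833333⌋ = 20 → u; lat ⌊0.29412/0.0416667⌋ = 7 → h.
Extended square: lon ⌊0.03110/0.00833333⌋ = 3; lat ⌊0.00245/0.00416667⌋ = 0.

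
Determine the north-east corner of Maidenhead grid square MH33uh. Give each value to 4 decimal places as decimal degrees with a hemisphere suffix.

Field M=12, H=7: +12·20° lon, +7·10° lat → SW at lon 60°, lat -20°.
Square 3, 3: +3·2° lon, +3·1° lat → SW at lon 66°, lat -17°.
Subsquare u=20, h=7: +20·0.0833333° lon, +7·0.0416667° lat → SW at lon 67.6667°, lat -16.7083°.
Cell spans 0.0833333° lon × 0.0416667° lat. NE corner is SW corner plus one full cell.
latitude 16.6667° S, longitude 67.7500° E.

16.6667° S, 67.7500° E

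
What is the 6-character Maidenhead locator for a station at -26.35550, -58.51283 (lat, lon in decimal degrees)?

GG03rp

Offset from 180°W / 90°S: lon 121.4872°, lat 63.6445°.
Field: 121.4872/20 → 6 → G, 63.6445/10 → 6 → G; chars GG.
Square: 1.4872/2 → 0, 3.6445/1 → 3; chars 03.
Subsquare: 1.4872/0.0833333 → 17 → r, 0.6445/0.0416667 → 15 → p; chars rp.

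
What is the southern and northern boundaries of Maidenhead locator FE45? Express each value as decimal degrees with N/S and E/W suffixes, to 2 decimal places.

45.00° S, 44.00° S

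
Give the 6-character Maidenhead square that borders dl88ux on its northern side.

DL89ua

Latitude subsquare x = 23; +1 → 24, wraps to 0 = a, carry into square.
Latitude square 8; +1 → 9.
The longitude characters are unchanged.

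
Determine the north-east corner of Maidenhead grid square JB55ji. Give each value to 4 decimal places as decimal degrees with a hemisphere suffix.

74.6250° S, 10.8333° E

Field J=9, B=1: +9·20° lon, +1·10° lat → SW at lon 0°, lat -80°.
Square 5, 5: +5·2° lon, +5·1° lat → SW at lon 10°, lat -75°.
Subsquare j=9, i=8: +9·0.0833333° lon, +8·0.0416667° lat → SW at lon 10.75°, lat -74.6667°.
Cell spans 0.0833333° lon × 0.0416667° lat. NE corner is SW corner plus one full cell.
latitude 74.6250° S, longitude 10.8333° E.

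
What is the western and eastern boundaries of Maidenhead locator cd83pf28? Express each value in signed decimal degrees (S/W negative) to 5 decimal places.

Field C=2, D=3: +2·20° lon, +3·10° lat → SW at lon -140°, lat -60°.
Square 8, 3: +8·2° lon, +3·1° lat → SW at lon -124°, lat -57°.
Subsquare p=15, f=5: +15·0.0833333° lon, +5·0.0416667° lat → SW at lon -122.75°, lat -56.7917°.
Extended square 2, 8: +2·0.00833333° lon, +8·0.00416667° lat → SW at lon -122.733°, lat -56.7583°.
Cell spans 0.00833333° lon × 0.00416667° lat.
west -122.73333, east -122.72500.

-122.73333, -122.72500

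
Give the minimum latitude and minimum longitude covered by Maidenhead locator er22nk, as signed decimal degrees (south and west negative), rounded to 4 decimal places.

Field E=4, R=17: +4·20° lon, +17·10° lat → SW at lon -100°, lat 80°.
Square 2, 2: +2·2° lon, +2·1° lat → SW at lon -96°, lat 82°.
Subsquare n=13, k=10: +13·0.0833333° lon, +10·0.0416667° lat → SW at lon -94.9167°, lat 82.4167°.
latitude 82.4167, longitude -94.9167.

82.4167, -94.9167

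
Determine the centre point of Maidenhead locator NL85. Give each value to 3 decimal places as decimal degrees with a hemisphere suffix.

Field N=13, L=11: +13·20° lon, +11·10° lat → SW at lon 80°, lat 20°.
Square 8, 5: +8·2° lon, +5·1° lat → SW at lon 96°, lat 25°.
Cell spans 2° lon × 1° lat. Centre is SW corner plus half of each.
latitude 25.500° N, longitude 97.000° E.

25.500° N, 97.000° E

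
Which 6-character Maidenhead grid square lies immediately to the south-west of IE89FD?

Longitude subsquare f = 5; −1 → 4 = e.
Latitude subsquare d = 3; −1 → 2 = c.

IE89ec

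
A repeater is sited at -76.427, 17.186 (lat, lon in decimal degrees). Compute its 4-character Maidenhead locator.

Offset from 180°W / 90°S: lon 197.19°, lat 13.57°.
Field: lon ⌊197.19/20⌋ = 9 → J; lat ⌊13.57/10⌋ = 1 → B.
Square: lon ⌊17.19/2⌋ = 8; lat ⌊3.57/1⌋ = 3.

JB83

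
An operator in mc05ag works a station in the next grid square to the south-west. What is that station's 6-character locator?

LC95xf

Longitude subsquare a = 0; −1 → -1, wraps to 23 = x, carry into square.
Longitude square 0; −1 → -1, wraps to 9, carry into field.
Longitude field M = 12; −1 → 11 = L.
Latitude subsquare g = 6; −1 → 5 = f.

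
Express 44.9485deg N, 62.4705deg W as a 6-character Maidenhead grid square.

FN84sw

Offset from 180°W / 90°S: lon 117.5295°, lat 134.9485°.
Field: lon ⌊117.5295/20⌋ = 5 → F; lat ⌊134.9485/10⌋ = 13 → N.
Square: lon ⌊17.5295/2⌋ = 8; lat ⌊4.9485/1⌋ = 4.
Subsquare: lon ⌊1.5295/0.0833333⌋ = 18 → s; lat ⌊0.9485/0.0416667⌋ = 22 → w.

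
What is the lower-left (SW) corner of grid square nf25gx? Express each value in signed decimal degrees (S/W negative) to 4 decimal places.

Field N=13, F=5: +13·20° lon, +5·10° lat → SW at lon 80°, lat -40°.
Square 2, 5: +2·2° lon, +5·1° lat → SW at lon 84°, lat -35°.
Subsquare g=6, x=23: +6·0.0833333° lon, +23·0.0416667° lat → SW at lon 84.5°, lat -34.0417°.
latitude -34.0417, longitude 84.5000.

-34.0417, 84.5000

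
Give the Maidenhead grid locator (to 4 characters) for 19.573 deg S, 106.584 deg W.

Offset from 180°W / 90°S: lon 73.42°, lat 70.43°.
Field: 73.42/20 → 3 → D, 70.43/10 → 7 → H; chars DH.
Square: 13.42/2 → 6, 0.43/1 → 0; chars 60.

DH60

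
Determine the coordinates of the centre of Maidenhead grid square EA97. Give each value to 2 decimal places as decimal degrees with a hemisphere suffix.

Field E=4, A=0: +4·20° lon, +0·10° lat → SW at lon -100°, lat -90°.
Square 9, 7: +9·2° lon, +7·1° lat → SW at lon -82°, lat -83°.
Cell spans 2° lon × 1° lat. Centre is SW corner plus half of each.
latitude 82.50° S, longitude 81.00° W.

82.50° S, 81.00° W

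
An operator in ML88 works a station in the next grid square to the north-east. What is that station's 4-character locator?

Longitude square 8; +1 → 9.
Latitude square 8; +1 → 9.

ML99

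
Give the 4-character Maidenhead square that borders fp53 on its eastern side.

Longitude square 5; +1 → 6.
The latitude characters are unchanged.

FP63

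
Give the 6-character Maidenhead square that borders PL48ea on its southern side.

PL47ex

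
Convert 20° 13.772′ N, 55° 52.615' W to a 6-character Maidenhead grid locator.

GL20bf

Add 180° to longitude and 90° to latitude: 124.1231, 110.2295.
Field (20°×10°, letters A–R): 124.1231/20 → 6 → G, 110.2295/10 → 11 → L; chars GL.
Square (2°×1°, digits 0–9): 4.1231/2 → 2, 0.2295/1 → 0; chars 20.
Subsquare (5′×2.5′, letters a–x): 0.1231/0.0833333 → 1 → b, 0.2295/0.0416667 → 5 → f; chars bf.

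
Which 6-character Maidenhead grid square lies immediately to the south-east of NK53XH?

Longitude subsquare x = 23; +1 → 24, wraps to 0 = a, carry into square.
Longitude square 5; +1 → 6.
Latitude subsquare h = 7; −1 → 6 = g.

NK63ag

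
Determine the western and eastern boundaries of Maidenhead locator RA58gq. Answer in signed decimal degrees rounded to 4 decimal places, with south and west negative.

170.5000, 170.5833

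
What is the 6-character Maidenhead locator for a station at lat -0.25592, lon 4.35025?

JI29er

Offset from 180°W / 90°S: lon 184.3502°, lat 89.7441°.
Field: 184.3502/20 → 9 → J, 89.7441/10 → 8 → I; chars JI.
Square: 4.3502/2 → 2, 9.7441/1 → 9; chars 29.
Subsquare: 0.3502/0.0833333 → 4 → e, 0.7441/0.0416667 → 17 → r; chars er.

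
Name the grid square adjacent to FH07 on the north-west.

Longitude square 0; −1 → -1, wraps to 9, carry into field.
Longitude field F = 5; −1 → 4 = E.
Latitude square 7; +1 → 8.

EH98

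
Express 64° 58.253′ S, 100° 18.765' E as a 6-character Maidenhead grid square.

OC05da

Shift to the Maidenhead origin (180°W, 90°S): lon 280.3127, lat 25.0291.
Field: lon ⌊280.3127/20⌋ = 14 → O; lat ⌊25.0291/10⌋ = 2 → C.
Square: lon ⌊0.3127/2⌋ = 0; lat ⌊5.0291/1⌋ = 5.
Subsquare: lon ⌊0.3127/0.0833333⌋ = 3 → d; lat ⌊0.0291/0.0416667⌋ = 0 → a.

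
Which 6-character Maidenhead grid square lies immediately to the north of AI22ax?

AI23aa

Latitude subsquare x = 23; +1 → 24, wraps to 0 = a, carry into square.
Latitude square 2; +1 → 3.
The longitude characters are unchanged.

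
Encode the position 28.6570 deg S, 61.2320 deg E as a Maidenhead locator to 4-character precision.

Shift to the Maidenhead origin (180°W, 90°S): lon 241.23, lat 61.34.
Field (20°×10°, letters A–R): lon ⌊241.23/20⌋ = 12 → M; lat ⌊61.34/10⌋ = 6 → G.
Square (2°×1°, digits 0–9): lon ⌊1.23/2⌋ = 0; lat ⌊1.34/1⌋ = 1.

MG01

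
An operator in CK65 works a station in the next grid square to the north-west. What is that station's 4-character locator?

Longitude square 6; −1 → 5.
Latitude square 5; +1 → 6.

CK56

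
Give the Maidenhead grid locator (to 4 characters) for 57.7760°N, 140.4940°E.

QO07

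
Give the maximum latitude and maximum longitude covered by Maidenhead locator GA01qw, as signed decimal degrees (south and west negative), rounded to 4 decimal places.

-88.0417, -58.5833

Field G=6, A=0: +6·20° lon, +0·10° lat → SW at lon -60°, lat -90°.
Square 0, 1: +0·2° lon, +1·1° lat → SW at lon -60°, lat -89°.
Subsquare q=16, w=22: +16·0.0833333° lon, +22·0.0416667° lat → SW at lon -58.6667°, lat -88.0833°.
Cell spans 0.0833333° lon × 0.0416667° lat. NE corner is SW corner plus one full cell.
latitude -88.0417, longitude -58.5833.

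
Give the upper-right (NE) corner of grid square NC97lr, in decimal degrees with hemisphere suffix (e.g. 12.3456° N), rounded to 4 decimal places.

Field N=13, C=2: +13·20° lon, +2·10° lat → SW at lon 80°, lat -70°.
Square 9, 7: +9·2° lon, +7·1° lat → SW at lon 98°, lat -63°.
Subsquare l=11, r=17: +11·0.0833333° lon, +17·0.0416667° lat → SW at lon 98.9167°, lat -62.2917°.
Cell spans 0.0833333° lon × 0.0416667° lat. NE corner is SW corner plus one full cell.
latitude 62.2500° S, longitude 99.0000° E.

62.2500° S, 99.0000° E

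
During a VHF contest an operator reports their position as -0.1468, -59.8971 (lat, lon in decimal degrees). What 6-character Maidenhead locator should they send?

GI09bu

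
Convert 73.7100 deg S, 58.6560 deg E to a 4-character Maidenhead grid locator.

LB96

Shift to the Maidenhead origin (180°W, 90°S): lon 238.66, lat 16.29.
Field: lon ⌊238.66/20⌋ = 11 → L; lat ⌊16.29/10⌋ = 1 → B.
Square: lon ⌊18.66/2⌋ = 9; lat ⌊6.29/1⌋ = 6.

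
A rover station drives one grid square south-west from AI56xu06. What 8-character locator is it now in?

AI56wu95

Longitude extended square 0; −1 → -1, wraps to 9, carry into subsquare.
Longitude subsquare x = 23; −1 → 22 = w.
Latitude extended square 6; −1 → 5.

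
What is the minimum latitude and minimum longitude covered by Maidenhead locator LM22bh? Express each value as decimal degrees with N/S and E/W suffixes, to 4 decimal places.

32.2917° N, 44.0833° E

Field L=11, M=12: +11·20° lon, +12·10° lat → SW at lon 40°, lat 30°.
Square 2, 2: +2·2° lon, +2·1° lat → SW at lon 44°, lat 32°.
Subsquare b=1, h=7: +1·0.0833333° lon, +7·0.0416667° lat → SW at lon 44.0833°, lat 32.2917°.
latitude 32.2917° N, longitude 44.0833° E.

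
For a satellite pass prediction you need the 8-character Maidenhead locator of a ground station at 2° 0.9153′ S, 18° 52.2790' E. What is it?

JI97kx46

Shift to the Maidenhead origin (180°W, 90°S): lon 198.87132, lat 87.98475.
Field: lon ⌊198.87132/20⌋ = 9 → J; lat ⌊87.98475/10⌋ = 8 → I.
Square: lon ⌊18.87132/2⌋ = 9; lat ⌊7.98475/1⌋ = 7.
Subsquare: lon ⌊0.87132/0.0833333⌋ = 10 → k; lat ⌊0.98475/0.0416667⌋ = 23 → x.
Extended square: lon ⌊0.03798/0.00833333⌋ = 4; lat ⌊0.02641/0.00416667⌋ = 6.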